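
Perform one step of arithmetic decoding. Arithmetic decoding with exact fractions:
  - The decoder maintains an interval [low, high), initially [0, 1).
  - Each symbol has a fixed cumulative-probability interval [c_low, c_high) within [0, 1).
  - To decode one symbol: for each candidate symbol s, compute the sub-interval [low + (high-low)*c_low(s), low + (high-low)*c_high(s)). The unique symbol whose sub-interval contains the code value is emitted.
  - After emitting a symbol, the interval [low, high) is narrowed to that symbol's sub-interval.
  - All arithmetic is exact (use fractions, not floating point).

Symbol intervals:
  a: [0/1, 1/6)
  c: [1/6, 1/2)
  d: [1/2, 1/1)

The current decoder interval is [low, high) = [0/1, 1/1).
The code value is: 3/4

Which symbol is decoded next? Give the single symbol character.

Interval width = high − low = 1/1 − 0/1 = 1/1
Scaled code = (code − low) / width = (3/4 − 0/1) / 1/1 = 3/4
  a: [0/1, 1/6) 
  c: [1/6, 1/2) 
  d: [1/2, 1/1) ← scaled code falls here ✓

Answer: d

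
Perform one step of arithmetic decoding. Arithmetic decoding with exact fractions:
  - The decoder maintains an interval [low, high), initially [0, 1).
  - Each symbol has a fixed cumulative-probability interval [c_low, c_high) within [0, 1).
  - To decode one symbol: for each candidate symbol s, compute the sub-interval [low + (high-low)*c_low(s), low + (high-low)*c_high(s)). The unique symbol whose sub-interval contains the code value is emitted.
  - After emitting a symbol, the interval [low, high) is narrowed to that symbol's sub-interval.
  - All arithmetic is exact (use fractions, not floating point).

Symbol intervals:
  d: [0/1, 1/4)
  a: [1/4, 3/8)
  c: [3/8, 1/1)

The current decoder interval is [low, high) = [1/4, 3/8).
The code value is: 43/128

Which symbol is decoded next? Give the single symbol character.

Answer: c

Derivation:
Interval width = high − low = 3/8 − 1/4 = 1/8
Scaled code = (code − low) / width = (43/128 − 1/4) / 1/8 = 11/16
  d: [0/1, 1/4) 
  a: [1/4, 3/8) 
  c: [3/8, 1/1) ← scaled code falls here ✓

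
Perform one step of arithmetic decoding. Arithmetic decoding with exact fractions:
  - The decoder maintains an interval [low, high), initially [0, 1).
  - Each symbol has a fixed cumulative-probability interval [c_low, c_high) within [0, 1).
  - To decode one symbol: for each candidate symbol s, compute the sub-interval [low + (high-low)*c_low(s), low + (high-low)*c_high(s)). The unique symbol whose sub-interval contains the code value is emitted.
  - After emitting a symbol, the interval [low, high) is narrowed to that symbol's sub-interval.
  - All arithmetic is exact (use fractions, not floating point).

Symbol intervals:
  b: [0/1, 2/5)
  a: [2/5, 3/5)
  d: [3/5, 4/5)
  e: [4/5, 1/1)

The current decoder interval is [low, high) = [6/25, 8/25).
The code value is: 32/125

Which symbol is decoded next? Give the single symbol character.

Answer: b

Derivation:
Interval width = high − low = 8/25 − 6/25 = 2/25
Scaled code = (code − low) / width = (32/125 − 6/25) / 2/25 = 1/5
  b: [0/1, 2/5) ← scaled code falls here ✓
  a: [2/5, 3/5) 
  d: [3/5, 4/5) 
  e: [4/5, 1/1) 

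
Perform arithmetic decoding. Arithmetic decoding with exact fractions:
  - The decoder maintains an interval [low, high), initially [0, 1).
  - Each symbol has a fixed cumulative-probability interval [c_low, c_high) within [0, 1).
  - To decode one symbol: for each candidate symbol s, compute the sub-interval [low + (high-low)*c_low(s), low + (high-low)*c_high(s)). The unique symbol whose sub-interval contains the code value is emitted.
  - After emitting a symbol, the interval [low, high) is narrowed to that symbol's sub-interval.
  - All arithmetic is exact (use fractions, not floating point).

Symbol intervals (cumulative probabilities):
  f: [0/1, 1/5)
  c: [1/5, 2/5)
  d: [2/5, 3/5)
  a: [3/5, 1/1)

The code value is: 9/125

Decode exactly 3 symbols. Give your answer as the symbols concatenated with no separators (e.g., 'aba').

Answer: fca

Derivation:
Step 1: interval [0/1, 1/1), width = 1/1 - 0/1 = 1/1
  'f': [0/1 + 1/1*0/1, 0/1 + 1/1*1/5) = [0/1, 1/5) <- contains code 9/125
  'c': [0/1 + 1/1*1/5, 0/1 + 1/1*2/5) = [1/5, 2/5)
  'd': [0/1 + 1/1*2/5, 0/1 + 1/1*3/5) = [2/5, 3/5)
  'a': [0/1 + 1/1*3/5, 0/1 + 1/1*1/1) = [3/5, 1/1)
  emit 'f', narrow to [0/1, 1/5)
Step 2: interval [0/1, 1/5), width = 1/5 - 0/1 = 1/5
  'f': [0/1 + 1/5*0/1, 0/1 + 1/5*1/5) = [0/1, 1/25)
  'c': [0/1 + 1/5*1/5, 0/1 + 1/5*2/5) = [1/25, 2/25) <- contains code 9/125
  'd': [0/1 + 1/5*2/5, 0/1 + 1/5*3/5) = [2/25, 3/25)
  'a': [0/1 + 1/5*3/5, 0/1 + 1/5*1/1) = [3/25, 1/5)
  emit 'c', narrow to [1/25, 2/25)
Step 3: interval [1/25, 2/25), width = 2/25 - 1/25 = 1/25
  'f': [1/25 + 1/25*0/1, 1/25 + 1/25*1/5) = [1/25, 6/125)
  'c': [1/25 + 1/25*1/5, 1/25 + 1/25*2/5) = [6/125, 7/125)
  'd': [1/25 + 1/25*2/5, 1/25 + 1/25*3/5) = [7/125, 8/125)
  'a': [1/25 + 1/25*3/5, 1/25 + 1/25*1/1) = [8/125, 2/25) <- contains code 9/125
  emit 'a', narrow to [8/125, 2/25)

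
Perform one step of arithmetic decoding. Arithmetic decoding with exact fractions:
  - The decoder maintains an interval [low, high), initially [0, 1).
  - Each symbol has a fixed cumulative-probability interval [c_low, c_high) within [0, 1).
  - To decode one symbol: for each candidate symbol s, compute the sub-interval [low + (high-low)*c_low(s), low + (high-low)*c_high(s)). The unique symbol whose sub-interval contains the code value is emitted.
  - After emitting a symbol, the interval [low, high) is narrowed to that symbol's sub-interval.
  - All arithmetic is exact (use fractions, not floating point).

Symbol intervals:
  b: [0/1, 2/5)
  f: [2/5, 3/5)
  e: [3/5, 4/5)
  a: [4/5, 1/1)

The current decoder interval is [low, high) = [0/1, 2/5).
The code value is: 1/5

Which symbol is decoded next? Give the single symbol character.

Answer: f

Derivation:
Interval width = high − low = 2/5 − 0/1 = 2/5
Scaled code = (code − low) / width = (1/5 − 0/1) / 2/5 = 1/2
  b: [0/1, 2/5) 
  f: [2/5, 3/5) ← scaled code falls here ✓
  e: [3/5, 4/5) 
  a: [4/5, 1/1) 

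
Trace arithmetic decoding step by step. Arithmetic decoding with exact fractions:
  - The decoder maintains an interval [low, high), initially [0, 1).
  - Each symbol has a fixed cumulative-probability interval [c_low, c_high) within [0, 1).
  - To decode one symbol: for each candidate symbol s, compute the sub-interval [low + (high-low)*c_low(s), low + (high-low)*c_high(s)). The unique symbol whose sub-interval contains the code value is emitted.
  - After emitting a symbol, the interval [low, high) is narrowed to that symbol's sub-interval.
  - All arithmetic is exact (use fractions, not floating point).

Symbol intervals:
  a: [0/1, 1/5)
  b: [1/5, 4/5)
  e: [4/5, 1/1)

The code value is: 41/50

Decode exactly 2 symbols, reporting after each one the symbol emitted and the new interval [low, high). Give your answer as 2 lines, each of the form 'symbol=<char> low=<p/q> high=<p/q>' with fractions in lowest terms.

Answer: symbol=e low=4/5 high=1/1
symbol=a low=4/5 high=21/25

Derivation:
Step 1: interval [0/1, 1/1), width = 1/1 - 0/1 = 1/1
  'a': [0/1 + 1/1*0/1, 0/1 + 1/1*1/5) = [0/1, 1/5)
  'b': [0/1 + 1/1*1/5, 0/1 + 1/1*4/5) = [1/5, 4/5)
  'e': [0/1 + 1/1*4/5, 0/1 + 1/1*1/1) = [4/5, 1/1) <- contains code 41/50
  emit 'e', narrow to [4/5, 1/1)
Step 2: interval [4/5, 1/1), width = 1/1 - 4/5 = 1/5
  'a': [4/5 + 1/5*0/1, 4/5 + 1/5*1/5) = [4/5, 21/25) <- contains code 41/50
  'b': [4/5 + 1/5*1/5, 4/5 + 1/5*4/5) = [21/25, 24/25)
  'e': [4/5 + 1/5*4/5, 4/5 + 1/5*1/1) = [24/25, 1/1)
  emit 'a', narrow to [4/5, 21/25)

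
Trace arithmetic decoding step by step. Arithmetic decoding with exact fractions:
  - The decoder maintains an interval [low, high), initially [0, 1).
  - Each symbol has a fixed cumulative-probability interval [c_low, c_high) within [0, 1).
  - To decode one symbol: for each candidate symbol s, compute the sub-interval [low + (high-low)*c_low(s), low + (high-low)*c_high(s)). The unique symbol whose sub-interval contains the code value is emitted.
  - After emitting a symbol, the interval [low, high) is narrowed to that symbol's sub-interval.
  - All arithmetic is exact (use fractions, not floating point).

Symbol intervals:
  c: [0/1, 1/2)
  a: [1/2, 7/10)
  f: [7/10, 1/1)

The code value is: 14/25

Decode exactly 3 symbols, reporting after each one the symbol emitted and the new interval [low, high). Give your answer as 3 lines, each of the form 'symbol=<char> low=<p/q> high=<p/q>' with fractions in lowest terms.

Answer: symbol=a low=1/2 high=7/10
symbol=c low=1/2 high=3/5
symbol=a low=11/20 high=57/100

Derivation:
Step 1: interval [0/1, 1/1), width = 1/1 - 0/1 = 1/1
  'c': [0/1 + 1/1*0/1, 0/1 + 1/1*1/2) = [0/1, 1/2)
  'a': [0/1 + 1/1*1/2, 0/1 + 1/1*7/10) = [1/2, 7/10) <- contains code 14/25
  'f': [0/1 + 1/1*7/10, 0/1 + 1/1*1/1) = [7/10, 1/1)
  emit 'a', narrow to [1/2, 7/10)
Step 2: interval [1/2, 7/10), width = 7/10 - 1/2 = 1/5
  'c': [1/2 + 1/5*0/1, 1/2 + 1/5*1/2) = [1/2, 3/5) <- contains code 14/25
  'a': [1/2 + 1/5*1/2, 1/2 + 1/5*7/10) = [3/5, 16/25)
  'f': [1/2 + 1/5*7/10, 1/2 + 1/5*1/1) = [16/25, 7/10)
  emit 'c', narrow to [1/2, 3/5)
Step 3: interval [1/2, 3/5), width = 3/5 - 1/2 = 1/10
  'c': [1/2 + 1/10*0/1, 1/2 + 1/10*1/2) = [1/2, 11/20)
  'a': [1/2 + 1/10*1/2, 1/2 + 1/10*7/10) = [11/20, 57/100) <- contains code 14/25
  'f': [1/2 + 1/10*7/10, 1/2 + 1/10*1/1) = [57/100, 3/5)
  emit 'a', narrow to [11/20, 57/100)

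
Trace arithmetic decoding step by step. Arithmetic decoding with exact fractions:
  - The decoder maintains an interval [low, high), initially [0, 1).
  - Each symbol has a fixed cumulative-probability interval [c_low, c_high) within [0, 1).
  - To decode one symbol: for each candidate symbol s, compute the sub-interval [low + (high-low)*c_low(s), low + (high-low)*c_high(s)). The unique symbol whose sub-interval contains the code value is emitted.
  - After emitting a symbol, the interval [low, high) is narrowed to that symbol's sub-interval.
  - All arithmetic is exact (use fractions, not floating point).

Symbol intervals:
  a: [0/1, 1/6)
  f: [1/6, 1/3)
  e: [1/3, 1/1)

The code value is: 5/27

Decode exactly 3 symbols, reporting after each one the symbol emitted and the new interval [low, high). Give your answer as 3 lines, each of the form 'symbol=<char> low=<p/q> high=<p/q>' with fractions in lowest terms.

Step 1: interval [0/1, 1/1), width = 1/1 - 0/1 = 1/1
  'a': [0/1 + 1/1*0/1, 0/1 + 1/1*1/6) = [0/1, 1/6)
  'f': [0/1 + 1/1*1/6, 0/1 + 1/1*1/3) = [1/6, 1/3) <- contains code 5/27
  'e': [0/1 + 1/1*1/3, 0/1 + 1/1*1/1) = [1/3, 1/1)
  emit 'f', narrow to [1/6, 1/3)
Step 2: interval [1/6, 1/3), width = 1/3 - 1/6 = 1/6
  'a': [1/6 + 1/6*0/1, 1/6 + 1/6*1/6) = [1/6, 7/36) <- contains code 5/27
  'f': [1/6 + 1/6*1/6, 1/6 + 1/6*1/3) = [7/36, 2/9)
  'e': [1/6 + 1/6*1/3, 1/6 + 1/6*1/1) = [2/9, 1/3)
  emit 'a', narrow to [1/6, 7/36)
Step 3: interval [1/6, 7/36), width = 7/36 - 1/6 = 1/36
  'a': [1/6 + 1/36*0/1, 1/6 + 1/36*1/6) = [1/6, 37/216)
  'f': [1/6 + 1/36*1/6, 1/6 + 1/36*1/3) = [37/216, 19/108)
  'e': [1/6 + 1/36*1/3, 1/6 + 1/36*1/1) = [19/108, 7/36) <- contains code 5/27
  emit 'e', narrow to [19/108, 7/36)

Answer: symbol=f low=1/6 high=1/3
symbol=a low=1/6 high=7/36
symbol=e low=19/108 high=7/36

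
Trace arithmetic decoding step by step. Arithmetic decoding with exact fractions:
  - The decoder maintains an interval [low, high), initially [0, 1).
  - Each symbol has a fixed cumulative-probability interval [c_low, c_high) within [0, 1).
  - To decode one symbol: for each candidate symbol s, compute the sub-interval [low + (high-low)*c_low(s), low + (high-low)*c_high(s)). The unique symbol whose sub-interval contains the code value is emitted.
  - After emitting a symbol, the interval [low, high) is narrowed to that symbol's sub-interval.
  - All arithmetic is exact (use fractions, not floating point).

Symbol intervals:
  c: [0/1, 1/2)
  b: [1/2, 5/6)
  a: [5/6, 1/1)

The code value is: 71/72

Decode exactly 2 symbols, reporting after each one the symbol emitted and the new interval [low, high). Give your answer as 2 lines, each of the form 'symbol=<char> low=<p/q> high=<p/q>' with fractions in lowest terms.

Answer: symbol=a low=5/6 high=1/1
symbol=a low=35/36 high=1/1

Derivation:
Step 1: interval [0/1, 1/1), width = 1/1 - 0/1 = 1/1
  'c': [0/1 + 1/1*0/1, 0/1 + 1/1*1/2) = [0/1, 1/2)
  'b': [0/1 + 1/1*1/2, 0/1 + 1/1*5/6) = [1/2, 5/6)
  'a': [0/1 + 1/1*5/6, 0/1 + 1/1*1/1) = [5/6, 1/1) <- contains code 71/72
  emit 'a', narrow to [5/6, 1/1)
Step 2: interval [5/6, 1/1), width = 1/1 - 5/6 = 1/6
  'c': [5/6 + 1/6*0/1, 5/6 + 1/6*1/2) = [5/6, 11/12)
  'b': [5/6 + 1/6*1/2, 5/6 + 1/6*5/6) = [11/12, 35/36)
  'a': [5/6 + 1/6*5/6, 5/6 + 1/6*1/1) = [35/36, 1/1) <- contains code 71/72
  emit 'a', narrow to [35/36, 1/1)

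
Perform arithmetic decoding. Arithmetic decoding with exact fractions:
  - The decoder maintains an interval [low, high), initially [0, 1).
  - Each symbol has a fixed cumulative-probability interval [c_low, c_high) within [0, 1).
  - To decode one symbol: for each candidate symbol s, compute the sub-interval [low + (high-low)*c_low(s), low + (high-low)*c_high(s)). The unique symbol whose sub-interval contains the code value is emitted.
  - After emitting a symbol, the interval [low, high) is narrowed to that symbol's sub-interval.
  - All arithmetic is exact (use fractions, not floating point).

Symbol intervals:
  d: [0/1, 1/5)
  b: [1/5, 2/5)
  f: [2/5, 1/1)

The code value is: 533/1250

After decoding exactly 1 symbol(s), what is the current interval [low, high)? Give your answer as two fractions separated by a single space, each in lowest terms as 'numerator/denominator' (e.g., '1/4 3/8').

Step 1: interval [0/1, 1/1), width = 1/1 - 0/1 = 1/1
  'd': [0/1 + 1/1*0/1, 0/1 + 1/1*1/5) = [0/1, 1/5)
  'b': [0/1 + 1/1*1/5, 0/1 + 1/1*2/5) = [1/5, 2/5)
  'f': [0/1 + 1/1*2/5, 0/1 + 1/1*1/1) = [2/5, 1/1) <- contains code 533/1250
  emit 'f', narrow to [2/5, 1/1)

Answer: 2/5 1/1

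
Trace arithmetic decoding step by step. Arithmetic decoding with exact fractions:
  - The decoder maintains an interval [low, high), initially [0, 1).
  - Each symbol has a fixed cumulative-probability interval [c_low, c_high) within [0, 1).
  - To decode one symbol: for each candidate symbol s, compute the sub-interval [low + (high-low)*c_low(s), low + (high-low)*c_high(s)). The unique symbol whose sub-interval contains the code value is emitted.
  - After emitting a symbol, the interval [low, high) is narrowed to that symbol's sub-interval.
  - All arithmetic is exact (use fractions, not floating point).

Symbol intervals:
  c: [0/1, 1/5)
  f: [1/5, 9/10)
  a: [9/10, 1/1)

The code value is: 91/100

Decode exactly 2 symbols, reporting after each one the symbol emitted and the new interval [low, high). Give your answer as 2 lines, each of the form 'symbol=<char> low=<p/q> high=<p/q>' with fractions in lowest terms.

Step 1: interval [0/1, 1/1), width = 1/1 - 0/1 = 1/1
  'c': [0/1 + 1/1*0/1, 0/1 + 1/1*1/5) = [0/1, 1/5)
  'f': [0/1 + 1/1*1/5, 0/1 + 1/1*9/10) = [1/5, 9/10)
  'a': [0/1 + 1/1*9/10, 0/1 + 1/1*1/1) = [9/10, 1/1) <- contains code 91/100
  emit 'a', narrow to [9/10, 1/1)
Step 2: interval [9/10, 1/1), width = 1/1 - 9/10 = 1/10
  'c': [9/10 + 1/10*0/1, 9/10 + 1/10*1/5) = [9/10, 23/25) <- contains code 91/100
  'f': [9/10 + 1/10*1/5, 9/10 + 1/10*9/10) = [23/25, 99/100)
  'a': [9/10 + 1/10*9/10, 9/10 + 1/10*1/1) = [99/100, 1/1)
  emit 'c', narrow to [9/10, 23/25)

Answer: symbol=a low=9/10 high=1/1
symbol=c low=9/10 high=23/25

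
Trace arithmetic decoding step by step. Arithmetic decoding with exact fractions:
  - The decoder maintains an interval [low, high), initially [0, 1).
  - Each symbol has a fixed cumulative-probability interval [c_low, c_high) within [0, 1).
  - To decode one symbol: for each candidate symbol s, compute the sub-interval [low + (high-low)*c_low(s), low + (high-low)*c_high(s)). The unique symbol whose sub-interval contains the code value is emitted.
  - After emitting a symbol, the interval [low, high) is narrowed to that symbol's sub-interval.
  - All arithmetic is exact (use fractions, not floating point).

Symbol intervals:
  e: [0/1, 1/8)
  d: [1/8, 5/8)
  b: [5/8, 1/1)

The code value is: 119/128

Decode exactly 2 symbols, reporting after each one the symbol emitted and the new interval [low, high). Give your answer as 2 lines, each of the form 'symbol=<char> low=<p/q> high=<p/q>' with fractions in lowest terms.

Step 1: interval [0/1, 1/1), width = 1/1 - 0/1 = 1/1
  'e': [0/1 + 1/1*0/1, 0/1 + 1/1*1/8) = [0/1, 1/8)
  'd': [0/1 + 1/1*1/8, 0/1 + 1/1*5/8) = [1/8, 5/8)
  'b': [0/1 + 1/1*5/8, 0/1 + 1/1*1/1) = [5/8, 1/1) <- contains code 119/128
  emit 'b', narrow to [5/8, 1/1)
Step 2: interval [5/8, 1/1), width = 1/1 - 5/8 = 3/8
  'e': [5/8 + 3/8*0/1, 5/8 + 3/8*1/8) = [5/8, 43/64)
  'd': [5/8 + 3/8*1/8, 5/8 + 3/8*5/8) = [43/64, 55/64)
  'b': [5/8 + 3/8*5/8, 5/8 + 3/8*1/1) = [55/64, 1/1) <- contains code 119/128
  emit 'b', narrow to [55/64, 1/1)

Answer: symbol=b low=5/8 high=1/1
symbol=b low=55/64 high=1/1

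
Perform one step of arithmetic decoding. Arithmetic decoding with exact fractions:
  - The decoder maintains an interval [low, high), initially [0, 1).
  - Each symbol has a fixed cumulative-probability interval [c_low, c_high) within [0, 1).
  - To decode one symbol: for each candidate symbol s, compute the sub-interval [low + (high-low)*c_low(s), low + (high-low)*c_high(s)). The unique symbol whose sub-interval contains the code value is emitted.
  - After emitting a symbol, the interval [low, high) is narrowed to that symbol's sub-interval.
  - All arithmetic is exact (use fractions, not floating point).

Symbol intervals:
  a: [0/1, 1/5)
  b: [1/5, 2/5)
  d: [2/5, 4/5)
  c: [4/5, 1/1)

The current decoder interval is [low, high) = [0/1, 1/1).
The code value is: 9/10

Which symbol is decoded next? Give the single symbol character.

Interval width = high − low = 1/1 − 0/1 = 1/1
Scaled code = (code − low) / width = (9/10 − 0/1) / 1/1 = 9/10
  a: [0/1, 1/5) 
  b: [1/5, 2/5) 
  d: [2/5, 4/5) 
  c: [4/5, 1/1) ← scaled code falls here ✓

Answer: c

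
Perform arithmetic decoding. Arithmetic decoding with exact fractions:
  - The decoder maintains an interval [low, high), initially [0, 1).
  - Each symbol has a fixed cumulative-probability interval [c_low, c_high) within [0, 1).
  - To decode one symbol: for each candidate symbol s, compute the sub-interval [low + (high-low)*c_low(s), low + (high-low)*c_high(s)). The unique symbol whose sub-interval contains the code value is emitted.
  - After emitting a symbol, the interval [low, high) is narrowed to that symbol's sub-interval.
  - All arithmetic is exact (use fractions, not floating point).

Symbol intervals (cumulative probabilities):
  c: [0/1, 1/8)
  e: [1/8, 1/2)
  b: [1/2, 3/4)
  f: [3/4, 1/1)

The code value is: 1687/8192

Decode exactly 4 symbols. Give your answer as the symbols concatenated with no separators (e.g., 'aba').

Answer: eeee

Derivation:
Step 1: interval [0/1, 1/1), width = 1/1 - 0/1 = 1/1
  'c': [0/1 + 1/1*0/1, 0/1 + 1/1*1/8) = [0/1, 1/8)
  'e': [0/1 + 1/1*1/8, 0/1 + 1/1*1/2) = [1/8, 1/2) <- contains code 1687/8192
  'b': [0/1 + 1/1*1/2, 0/1 + 1/1*3/4) = [1/2, 3/4)
  'f': [0/1 + 1/1*3/4, 0/1 + 1/1*1/1) = [3/4, 1/1)
  emit 'e', narrow to [1/8, 1/2)
Step 2: interval [1/8, 1/2), width = 1/2 - 1/8 = 3/8
  'c': [1/8 + 3/8*0/1, 1/8 + 3/8*1/8) = [1/8, 11/64)
  'e': [1/8 + 3/8*1/8, 1/8 + 3/8*1/2) = [11/64, 5/16) <- contains code 1687/8192
  'b': [1/8 + 3/8*1/2, 1/8 + 3/8*3/4) = [5/16, 13/32)
  'f': [1/8 + 3/8*3/4, 1/8 + 3/8*1/1) = [13/32, 1/2)
  emit 'e', narrow to [11/64, 5/16)
Step 3: interval [11/64, 5/16), width = 5/16 - 11/64 = 9/64
  'c': [11/64 + 9/64*0/1, 11/64 + 9/64*1/8) = [11/64, 97/512)
  'e': [11/64 + 9/64*1/8, 11/64 + 9/64*1/2) = [97/512, 31/128) <- contains code 1687/8192
  'b': [11/64 + 9/64*1/2, 11/64 + 9/64*3/4) = [31/128, 71/256)
  'f': [11/64 + 9/64*3/4, 11/64 + 9/64*1/1) = [71/256, 5/16)
  emit 'e', narrow to [97/512, 31/128)
Step 4: interval [97/512, 31/128), width = 31/128 - 97/512 = 27/512
  'c': [97/512 + 27/512*0/1, 97/512 + 27/512*1/8) = [97/512, 803/4096)
  'e': [97/512 + 27/512*1/8, 97/512 + 27/512*1/2) = [803/4096, 221/1024) <- contains code 1687/8192
  'b': [97/512 + 27/512*1/2, 97/512 + 27/512*3/4) = [221/1024, 469/2048)
  'f': [97/512 + 27/512*3/4, 97/512 + 27/512*1/1) = [469/2048, 31/128)
  emit 'e', narrow to [803/4096, 221/1024)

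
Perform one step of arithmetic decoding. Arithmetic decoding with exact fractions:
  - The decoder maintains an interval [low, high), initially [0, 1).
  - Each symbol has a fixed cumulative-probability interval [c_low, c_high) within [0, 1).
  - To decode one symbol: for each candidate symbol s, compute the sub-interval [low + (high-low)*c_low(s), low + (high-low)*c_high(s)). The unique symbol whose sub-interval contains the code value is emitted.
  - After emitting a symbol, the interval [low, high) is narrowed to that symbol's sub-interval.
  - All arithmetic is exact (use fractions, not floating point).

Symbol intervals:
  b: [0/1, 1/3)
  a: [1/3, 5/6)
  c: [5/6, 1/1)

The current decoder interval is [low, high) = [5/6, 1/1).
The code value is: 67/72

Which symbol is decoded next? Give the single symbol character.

Interval width = high − low = 1/1 − 5/6 = 1/6
Scaled code = (code − low) / width = (67/72 − 5/6) / 1/6 = 7/12
  b: [0/1, 1/3) 
  a: [1/3, 5/6) ← scaled code falls here ✓
  c: [5/6, 1/1) 

Answer: a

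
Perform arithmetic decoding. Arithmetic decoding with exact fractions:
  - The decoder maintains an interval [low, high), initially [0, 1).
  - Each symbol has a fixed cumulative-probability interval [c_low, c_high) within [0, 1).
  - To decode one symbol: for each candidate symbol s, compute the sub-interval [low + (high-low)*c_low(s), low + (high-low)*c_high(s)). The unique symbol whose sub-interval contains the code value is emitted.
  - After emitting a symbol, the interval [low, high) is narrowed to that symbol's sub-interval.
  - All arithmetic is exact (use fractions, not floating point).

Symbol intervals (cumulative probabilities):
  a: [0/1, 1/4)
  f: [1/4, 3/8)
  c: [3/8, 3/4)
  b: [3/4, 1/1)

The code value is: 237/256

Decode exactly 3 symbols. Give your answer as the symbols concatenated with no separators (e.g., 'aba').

Answer: bcb

Derivation:
Step 1: interval [0/1, 1/1), width = 1/1 - 0/1 = 1/1
  'a': [0/1 + 1/1*0/1, 0/1 + 1/1*1/4) = [0/1, 1/4)
  'f': [0/1 + 1/1*1/4, 0/1 + 1/1*3/8) = [1/4, 3/8)
  'c': [0/1 + 1/1*3/8, 0/1 + 1/1*3/4) = [3/8, 3/4)
  'b': [0/1 + 1/1*3/4, 0/1 + 1/1*1/1) = [3/4, 1/1) <- contains code 237/256
  emit 'b', narrow to [3/4, 1/1)
Step 2: interval [3/4, 1/1), width = 1/1 - 3/4 = 1/4
  'a': [3/4 + 1/4*0/1, 3/4 + 1/4*1/4) = [3/4, 13/16)
  'f': [3/4 + 1/4*1/4, 3/4 + 1/4*3/8) = [13/16, 27/32)
  'c': [3/4 + 1/4*3/8, 3/4 + 1/4*3/4) = [27/32, 15/16) <- contains code 237/256
  'b': [3/4 + 1/4*3/4, 3/4 + 1/4*1/1) = [15/16, 1/1)
  emit 'c', narrow to [27/32, 15/16)
Step 3: interval [27/32, 15/16), width = 15/16 - 27/32 = 3/32
  'a': [27/32 + 3/32*0/1, 27/32 + 3/32*1/4) = [27/32, 111/128)
  'f': [27/32 + 3/32*1/4, 27/32 + 3/32*3/8) = [111/128, 225/256)
  'c': [27/32 + 3/32*3/8, 27/32 + 3/32*3/4) = [225/256, 117/128)
  'b': [27/32 + 3/32*3/4, 27/32 + 3/32*1/1) = [117/128, 15/16) <- contains code 237/256
  emit 'b', narrow to [117/128, 15/16)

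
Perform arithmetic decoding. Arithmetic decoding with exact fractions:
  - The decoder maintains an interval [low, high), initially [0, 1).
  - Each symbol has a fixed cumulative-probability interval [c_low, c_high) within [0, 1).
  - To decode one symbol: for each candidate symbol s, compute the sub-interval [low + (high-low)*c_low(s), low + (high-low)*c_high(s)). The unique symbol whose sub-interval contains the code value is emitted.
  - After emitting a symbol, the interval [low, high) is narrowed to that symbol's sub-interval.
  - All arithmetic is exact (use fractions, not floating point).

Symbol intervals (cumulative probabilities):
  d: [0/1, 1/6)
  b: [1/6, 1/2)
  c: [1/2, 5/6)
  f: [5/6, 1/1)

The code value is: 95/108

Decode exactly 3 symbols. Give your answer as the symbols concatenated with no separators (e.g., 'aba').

Answer: fbb

Derivation:
Step 1: interval [0/1, 1/1), width = 1/1 - 0/1 = 1/1
  'd': [0/1 + 1/1*0/1, 0/1 + 1/1*1/6) = [0/1, 1/6)
  'b': [0/1 + 1/1*1/6, 0/1 + 1/1*1/2) = [1/6, 1/2)
  'c': [0/1 + 1/1*1/2, 0/1 + 1/1*5/6) = [1/2, 5/6)
  'f': [0/1 + 1/1*5/6, 0/1 + 1/1*1/1) = [5/6, 1/1) <- contains code 95/108
  emit 'f', narrow to [5/6, 1/1)
Step 2: interval [5/6, 1/1), width = 1/1 - 5/6 = 1/6
  'd': [5/6 + 1/6*0/1, 5/6 + 1/6*1/6) = [5/6, 31/36)
  'b': [5/6 + 1/6*1/6, 5/6 + 1/6*1/2) = [31/36, 11/12) <- contains code 95/108
  'c': [5/6 + 1/6*1/2, 5/6 + 1/6*5/6) = [11/12, 35/36)
  'f': [5/6 + 1/6*5/6, 5/6 + 1/6*1/1) = [35/36, 1/1)
  emit 'b', narrow to [31/36, 11/12)
Step 3: interval [31/36, 11/12), width = 11/12 - 31/36 = 1/18
  'd': [31/36 + 1/18*0/1, 31/36 + 1/18*1/6) = [31/36, 47/54)
  'b': [31/36 + 1/18*1/6, 31/36 + 1/18*1/2) = [47/54, 8/9) <- contains code 95/108
  'c': [31/36 + 1/18*1/2, 31/36 + 1/18*5/6) = [8/9, 49/54)
  'f': [31/36 + 1/18*5/6, 31/36 + 1/18*1/1) = [49/54, 11/12)
  emit 'b', narrow to [47/54, 8/9)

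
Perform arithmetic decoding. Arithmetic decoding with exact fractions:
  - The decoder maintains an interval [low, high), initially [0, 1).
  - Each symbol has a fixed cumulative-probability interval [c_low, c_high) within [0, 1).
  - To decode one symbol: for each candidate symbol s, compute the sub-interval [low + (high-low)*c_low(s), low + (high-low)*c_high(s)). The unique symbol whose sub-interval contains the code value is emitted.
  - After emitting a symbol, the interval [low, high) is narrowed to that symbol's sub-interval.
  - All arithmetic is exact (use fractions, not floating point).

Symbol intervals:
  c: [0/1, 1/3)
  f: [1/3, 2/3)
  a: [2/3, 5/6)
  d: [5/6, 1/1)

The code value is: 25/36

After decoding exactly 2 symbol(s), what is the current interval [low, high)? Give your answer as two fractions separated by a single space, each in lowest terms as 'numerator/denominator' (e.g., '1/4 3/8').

Step 1: interval [0/1, 1/1), width = 1/1 - 0/1 = 1/1
  'c': [0/1 + 1/1*0/1, 0/1 + 1/1*1/3) = [0/1, 1/3)
  'f': [0/1 + 1/1*1/3, 0/1 + 1/1*2/3) = [1/3, 2/3)
  'a': [0/1 + 1/1*2/3, 0/1 + 1/1*5/6) = [2/3, 5/6) <- contains code 25/36
  'd': [0/1 + 1/1*5/6, 0/1 + 1/1*1/1) = [5/6, 1/1)
  emit 'a', narrow to [2/3, 5/6)
Step 2: interval [2/3, 5/6), width = 5/6 - 2/3 = 1/6
  'c': [2/3 + 1/6*0/1, 2/3 + 1/6*1/3) = [2/3, 13/18) <- contains code 25/36
  'f': [2/3 + 1/6*1/3, 2/3 + 1/6*2/3) = [13/18, 7/9)
  'a': [2/3 + 1/6*2/3, 2/3 + 1/6*5/6) = [7/9, 29/36)
  'd': [2/3 + 1/6*5/6, 2/3 + 1/6*1/1) = [29/36, 5/6)
  emit 'c', narrow to [2/3, 13/18)

Answer: 2/3 13/18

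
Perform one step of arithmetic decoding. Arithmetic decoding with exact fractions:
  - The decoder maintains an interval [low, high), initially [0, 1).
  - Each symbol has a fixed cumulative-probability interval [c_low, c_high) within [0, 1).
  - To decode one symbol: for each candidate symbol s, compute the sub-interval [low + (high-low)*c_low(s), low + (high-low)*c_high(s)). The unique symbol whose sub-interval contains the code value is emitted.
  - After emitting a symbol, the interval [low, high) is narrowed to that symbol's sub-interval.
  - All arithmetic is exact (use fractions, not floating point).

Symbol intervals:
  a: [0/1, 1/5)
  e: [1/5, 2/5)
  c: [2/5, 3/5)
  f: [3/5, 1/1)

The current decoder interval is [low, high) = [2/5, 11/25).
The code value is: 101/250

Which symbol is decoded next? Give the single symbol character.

Answer: a

Derivation:
Interval width = high − low = 11/25 − 2/5 = 1/25
Scaled code = (code − low) / width = (101/250 − 2/5) / 1/25 = 1/10
  a: [0/1, 1/5) ← scaled code falls here ✓
  e: [1/5, 2/5) 
  c: [2/5, 3/5) 
  f: [3/5, 1/1) 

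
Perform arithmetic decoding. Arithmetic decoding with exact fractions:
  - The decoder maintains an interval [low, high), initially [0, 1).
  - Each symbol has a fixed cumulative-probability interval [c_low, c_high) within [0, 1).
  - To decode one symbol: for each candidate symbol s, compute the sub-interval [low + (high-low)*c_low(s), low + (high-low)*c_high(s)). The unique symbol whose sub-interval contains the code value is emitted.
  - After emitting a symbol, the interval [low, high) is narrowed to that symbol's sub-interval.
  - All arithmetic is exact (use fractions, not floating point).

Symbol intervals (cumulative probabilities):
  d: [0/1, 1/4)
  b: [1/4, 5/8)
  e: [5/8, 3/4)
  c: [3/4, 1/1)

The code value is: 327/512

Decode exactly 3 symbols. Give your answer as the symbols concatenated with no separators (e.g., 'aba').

Answer: edb

Derivation:
Step 1: interval [0/1, 1/1), width = 1/1 - 0/1 = 1/1
  'd': [0/1 + 1/1*0/1, 0/1 + 1/1*1/4) = [0/1, 1/4)
  'b': [0/1 + 1/1*1/4, 0/1 + 1/1*5/8) = [1/4, 5/8)
  'e': [0/1 + 1/1*5/8, 0/1 + 1/1*3/4) = [5/8, 3/4) <- contains code 327/512
  'c': [0/1 + 1/1*3/4, 0/1 + 1/1*1/1) = [3/4, 1/1)
  emit 'e', narrow to [5/8, 3/4)
Step 2: interval [5/8, 3/4), width = 3/4 - 5/8 = 1/8
  'd': [5/8 + 1/8*0/1, 5/8 + 1/8*1/4) = [5/8, 21/32) <- contains code 327/512
  'b': [5/8 + 1/8*1/4, 5/8 + 1/8*5/8) = [21/32, 45/64)
  'e': [5/8 + 1/8*5/8, 5/8 + 1/8*3/4) = [45/64, 23/32)
  'c': [5/8 + 1/8*3/4, 5/8 + 1/8*1/1) = [23/32, 3/4)
  emit 'd', narrow to [5/8, 21/32)
Step 3: interval [5/8, 21/32), width = 21/32 - 5/8 = 1/32
  'd': [5/8 + 1/32*0/1, 5/8 + 1/32*1/4) = [5/8, 81/128)
  'b': [5/8 + 1/32*1/4, 5/8 + 1/32*5/8) = [81/128, 165/256) <- contains code 327/512
  'e': [5/8 + 1/32*5/8, 5/8 + 1/32*3/4) = [165/256, 83/128)
  'c': [5/8 + 1/32*3/4, 5/8 + 1/32*1/1) = [83/128, 21/32)
  emit 'b', narrow to [81/128, 165/256)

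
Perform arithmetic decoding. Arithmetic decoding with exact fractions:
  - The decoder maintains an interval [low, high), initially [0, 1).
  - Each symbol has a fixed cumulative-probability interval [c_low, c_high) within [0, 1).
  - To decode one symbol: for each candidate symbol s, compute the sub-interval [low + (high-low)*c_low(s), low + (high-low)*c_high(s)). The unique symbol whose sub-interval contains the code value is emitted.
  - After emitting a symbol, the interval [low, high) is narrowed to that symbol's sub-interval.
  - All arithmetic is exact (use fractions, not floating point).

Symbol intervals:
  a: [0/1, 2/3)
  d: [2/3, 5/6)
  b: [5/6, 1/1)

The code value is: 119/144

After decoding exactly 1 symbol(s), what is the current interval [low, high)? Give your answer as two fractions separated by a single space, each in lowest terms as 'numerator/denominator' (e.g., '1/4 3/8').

Step 1: interval [0/1, 1/1), width = 1/1 - 0/1 = 1/1
  'a': [0/1 + 1/1*0/1, 0/1 + 1/1*2/3) = [0/1, 2/3)
  'd': [0/1 + 1/1*2/3, 0/1 + 1/1*5/6) = [2/3, 5/6) <- contains code 119/144
  'b': [0/1 + 1/1*5/6, 0/1 + 1/1*1/1) = [5/6, 1/1)
  emit 'd', narrow to [2/3, 5/6)

Answer: 2/3 5/6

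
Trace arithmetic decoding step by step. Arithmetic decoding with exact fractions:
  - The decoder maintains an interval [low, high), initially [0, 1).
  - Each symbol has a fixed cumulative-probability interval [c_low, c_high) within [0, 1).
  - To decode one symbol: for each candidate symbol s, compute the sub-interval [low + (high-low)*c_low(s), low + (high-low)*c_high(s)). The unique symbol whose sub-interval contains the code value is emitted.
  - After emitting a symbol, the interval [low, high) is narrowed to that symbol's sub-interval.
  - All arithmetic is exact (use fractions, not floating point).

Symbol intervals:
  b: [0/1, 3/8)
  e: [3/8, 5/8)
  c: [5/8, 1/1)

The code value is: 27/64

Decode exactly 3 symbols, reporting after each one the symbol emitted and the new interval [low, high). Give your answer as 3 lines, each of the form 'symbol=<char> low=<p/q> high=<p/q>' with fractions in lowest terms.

Answer: symbol=e low=3/8 high=5/8
symbol=b low=3/8 high=15/32
symbol=e low=105/256 high=111/256

Derivation:
Step 1: interval [0/1, 1/1), width = 1/1 - 0/1 = 1/1
  'b': [0/1 + 1/1*0/1, 0/1 + 1/1*3/8) = [0/1, 3/8)
  'e': [0/1 + 1/1*3/8, 0/1 + 1/1*5/8) = [3/8, 5/8) <- contains code 27/64
  'c': [0/1 + 1/1*5/8, 0/1 + 1/1*1/1) = [5/8, 1/1)
  emit 'e', narrow to [3/8, 5/8)
Step 2: interval [3/8, 5/8), width = 5/8 - 3/8 = 1/4
  'b': [3/8 + 1/4*0/1, 3/8 + 1/4*3/8) = [3/8, 15/32) <- contains code 27/64
  'e': [3/8 + 1/4*3/8, 3/8 + 1/4*5/8) = [15/32, 17/32)
  'c': [3/8 + 1/4*5/8, 3/8 + 1/4*1/1) = [17/32, 5/8)
  emit 'b', narrow to [3/8, 15/32)
Step 3: interval [3/8, 15/32), width = 15/32 - 3/8 = 3/32
  'b': [3/8 + 3/32*0/1, 3/8 + 3/32*3/8) = [3/8, 105/256)
  'e': [3/8 + 3/32*3/8, 3/8 + 3/32*5/8) = [105/256, 111/256) <- contains code 27/64
  'c': [3/8 + 3/32*5/8, 3/8 + 3/32*1/1) = [111/256, 15/32)
  emit 'e', narrow to [105/256, 111/256)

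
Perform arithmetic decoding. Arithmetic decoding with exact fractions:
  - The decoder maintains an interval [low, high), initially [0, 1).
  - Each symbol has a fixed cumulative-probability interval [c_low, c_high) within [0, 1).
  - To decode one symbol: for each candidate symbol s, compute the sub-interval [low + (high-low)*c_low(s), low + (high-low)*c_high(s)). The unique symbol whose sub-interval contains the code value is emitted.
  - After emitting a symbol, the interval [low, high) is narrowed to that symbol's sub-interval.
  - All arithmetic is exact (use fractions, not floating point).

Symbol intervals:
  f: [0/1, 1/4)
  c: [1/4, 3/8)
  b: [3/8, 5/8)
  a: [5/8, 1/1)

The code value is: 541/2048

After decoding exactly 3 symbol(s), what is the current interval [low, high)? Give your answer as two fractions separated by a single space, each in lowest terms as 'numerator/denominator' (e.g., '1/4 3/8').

Step 1: interval [0/1, 1/1), width = 1/1 - 0/1 = 1/1
  'f': [0/1 + 1/1*0/1, 0/1 + 1/1*1/4) = [0/1, 1/4)
  'c': [0/1 + 1/1*1/4, 0/1 + 1/1*3/8) = [1/4, 3/8) <- contains code 541/2048
  'b': [0/1 + 1/1*3/8, 0/1 + 1/1*5/8) = [3/8, 5/8)
  'a': [0/1 + 1/1*5/8, 0/1 + 1/1*1/1) = [5/8, 1/1)
  emit 'c', narrow to [1/4, 3/8)
Step 2: interval [1/4, 3/8), width = 3/8 - 1/4 = 1/8
  'f': [1/4 + 1/8*0/1, 1/4 + 1/8*1/4) = [1/4, 9/32) <- contains code 541/2048
  'c': [1/4 + 1/8*1/4, 1/4 + 1/8*3/8) = [9/32, 19/64)
  'b': [1/4 + 1/8*3/8, 1/4 + 1/8*5/8) = [19/64, 21/64)
  'a': [1/4 + 1/8*5/8, 1/4 + 1/8*1/1) = [21/64, 3/8)
  emit 'f', narrow to [1/4, 9/32)
Step 3: interval [1/4, 9/32), width = 9/32 - 1/4 = 1/32
  'f': [1/4 + 1/32*0/1, 1/4 + 1/32*1/4) = [1/4, 33/128)
  'c': [1/4 + 1/32*1/4, 1/4 + 1/32*3/8) = [33/128, 67/256)
  'b': [1/4 + 1/32*3/8, 1/4 + 1/32*5/8) = [67/256, 69/256) <- contains code 541/2048
  'a': [1/4 + 1/32*5/8, 1/4 + 1/32*1/1) = [69/256, 9/32)
  emit 'b', narrow to [67/256, 69/256)

Answer: 67/256 69/256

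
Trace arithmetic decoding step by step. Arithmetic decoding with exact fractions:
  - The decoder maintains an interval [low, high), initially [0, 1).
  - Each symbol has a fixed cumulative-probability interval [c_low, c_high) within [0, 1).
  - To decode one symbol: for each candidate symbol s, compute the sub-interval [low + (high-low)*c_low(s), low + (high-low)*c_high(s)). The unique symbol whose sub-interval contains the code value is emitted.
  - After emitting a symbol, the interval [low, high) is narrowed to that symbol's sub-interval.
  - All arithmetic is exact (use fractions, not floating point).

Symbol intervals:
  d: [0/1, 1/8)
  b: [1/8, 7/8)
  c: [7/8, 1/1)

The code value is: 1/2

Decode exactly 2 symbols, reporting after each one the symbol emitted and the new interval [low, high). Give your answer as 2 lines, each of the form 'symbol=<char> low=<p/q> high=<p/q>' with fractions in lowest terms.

Step 1: interval [0/1, 1/1), width = 1/1 - 0/1 = 1/1
  'd': [0/1 + 1/1*0/1, 0/1 + 1/1*1/8) = [0/1, 1/8)
  'b': [0/1 + 1/1*1/8, 0/1 + 1/1*7/8) = [1/8, 7/8) <- contains code 1/2
  'c': [0/1 + 1/1*7/8, 0/1 + 1/1*1/1) = [7/8, 1/1)
  emit 'b', narrow to [1/8, 7/8)
Step 2: interval [1/8, 7/8), width = 7/8 - 1/8 = 3/4
  'd': [1/8 + 3/4*0/1, 1/8 + 3/4*1/8) = [1/8, 7/32)
  'b': [1/8 + 3/4*1/8, 1/8 + 3/4*7/8) = [7/32, 25/32) <- contains code 1/2
  'c': [1/8 + 3/4*7/8, 1/8 + 3/4*1/1) = [25/32, 7/8)
  emit 'b', narrow to [7/32, 25/32)

Answer: symbol=b low=1/8 high=7/8
symbol=b low=7/32 high=25/32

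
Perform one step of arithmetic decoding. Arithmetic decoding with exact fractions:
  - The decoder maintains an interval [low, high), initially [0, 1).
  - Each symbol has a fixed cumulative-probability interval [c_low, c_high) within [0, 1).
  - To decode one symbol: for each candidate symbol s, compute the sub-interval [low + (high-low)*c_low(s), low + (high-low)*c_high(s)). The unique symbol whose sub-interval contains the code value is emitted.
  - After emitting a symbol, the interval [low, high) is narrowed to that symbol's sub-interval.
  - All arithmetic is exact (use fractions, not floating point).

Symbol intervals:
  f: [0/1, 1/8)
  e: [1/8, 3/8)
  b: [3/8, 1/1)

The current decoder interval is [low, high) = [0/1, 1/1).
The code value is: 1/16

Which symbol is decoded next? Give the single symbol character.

Answer: f

Derivation:
Interval width = high − low = 1/1 − 0/1 = 1/1
Scaled code = (code − low) / width = (1/16 − 0/1) / 1/1 = 1/16
  f: [0/1, 1/8) ← scaled code falls here ✓
  e: [1/8, 3/8) 
  b: [3/8, 1/1) 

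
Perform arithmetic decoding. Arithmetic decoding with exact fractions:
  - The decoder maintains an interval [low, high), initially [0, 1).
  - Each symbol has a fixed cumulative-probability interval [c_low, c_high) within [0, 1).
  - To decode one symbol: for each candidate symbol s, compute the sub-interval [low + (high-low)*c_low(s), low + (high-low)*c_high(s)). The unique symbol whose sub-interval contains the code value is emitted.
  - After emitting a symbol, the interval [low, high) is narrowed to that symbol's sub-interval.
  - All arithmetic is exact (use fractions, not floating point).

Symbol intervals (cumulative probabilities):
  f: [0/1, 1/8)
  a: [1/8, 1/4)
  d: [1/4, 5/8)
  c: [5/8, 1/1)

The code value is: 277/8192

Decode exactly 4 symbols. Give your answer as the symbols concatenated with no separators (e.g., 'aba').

Answer: fdfd

Derivation:
Step 1: interval [0/1, 1/1), width = 1/1 - 0/1 = 1/1
  'f': [0/1 + 1/1*0/1, 0/1 + 1/1*1/8) = [0/1, 1/8) <- contains code 277/8192
  'a': [0/1 + 1/1*1/8, 0/1 + 1/1*1/4) = [1/8, 1/4)
  'd': [0/1 + 1/1*1/4, 0/1 + 1/1*5/8) = [1/4, 5/8)
  'c': [0/1 + 1/1*5/8, 0/1 + 1/1*1/1) = [5/8, 1/1)
  emit 'f', narrow to [0/1, 1/8)
Step 2: interval [0/1, 1/8), width = 1/8 - 0/1 = 1/8
  'f': [0/1 + 1/8*0/1, 0/1 + 1/8*1/8) = [0/1, 1/64)
  'a': [0/1 + 1/8*1/8, 0/1 + 1/8*1/4) = [1/64, 1/32)
  'd': [0/1 + 1/8*1/4, 0/1 + 1/8*5/8) = [1/32, 5/64) <- contains code 277/8192
  'c': [0/1 + 1/8*5/8, 0/1 + 1/8*1/1) = [5/64, 1/8)
  emit 'd', narrow to [1/32, 5/64)
Step 3: interval [1/32, 5/64), width = 5/64 - 1/32 = 3/64
  'f': [1/32 + 3/64*0/1, 1/32 + 3/64*1/8) = [1/32, 19/512) <- contains code 277/8192
  'a': [1/32 + 3/64*1/8, 1/32 + 3/64*1/4) = [19/512, 11/256)
  'd': [1/32 + 3/64*1/4, 1/32 + 3/64*5/8) = [11/256, 31/512)
  'c': [1/32 + 3/64*5/8, 1/32 + 3/64*1/1) = [31/512, 5/64)
  emit 'f', narrow to [1/32, 19/512)
Step 4: interval [1/32, 19/512), width = 19/512 - 1/32 = 3/512
  'f': [1/32 + 3/512*0/1, 1/32 + 3/512*1/8) = [1/32, 131/4096)
  'a': [1/32 + 3/512*1/8, 1/32 + 3/512*1/4) = [131/4096, 67/2048)
  'd': [1/32 + 3/512*1/4, 1/32 + 3/512*5/8) = [67/2048, 143/4096) <- contains code 277/8192
  'c': [1/32 + 3/512*5/8, 1/32 + 3/512*1/1) = [143/4096, 19/512)
  emit 'd', narrow to [67/2048, 143/4096)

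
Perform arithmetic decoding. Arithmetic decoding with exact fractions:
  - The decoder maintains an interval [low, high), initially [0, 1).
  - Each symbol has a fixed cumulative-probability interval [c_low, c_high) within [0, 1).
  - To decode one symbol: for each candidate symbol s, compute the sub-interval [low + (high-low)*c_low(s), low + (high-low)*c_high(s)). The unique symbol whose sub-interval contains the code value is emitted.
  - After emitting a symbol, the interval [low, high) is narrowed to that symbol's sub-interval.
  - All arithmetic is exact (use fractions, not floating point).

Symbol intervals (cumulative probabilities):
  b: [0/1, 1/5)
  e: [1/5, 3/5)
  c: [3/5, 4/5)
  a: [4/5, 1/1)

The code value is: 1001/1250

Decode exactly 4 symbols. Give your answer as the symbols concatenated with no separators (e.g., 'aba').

Answer: abbb

Derivation:
Step 1: interval [0/1, 1/1), width = 1/1 - 0/1 = 1/1
  'b': [0/1 + 1/1*0/1, 0/1 + 1/1*1/5) = [0/1, 1/5)
  'e': [0/1 + 1/1*1/5, 0/1 + 1/1*3/5) = [1/5, 3/5)
  'c': [0/1 + 1/1*3/5, 0/1 + 1/1*4/5) = [3/5, 4/5)
  'a': [0/1 + 1/1*4/5, 0/1 + 1/1*1/1) = [4/5, 1/1) <- contains code 1001/1250
  emit 'a', narrow to [4/5, 1/1)
Step 2: interval [4/5, 1/1), width = 1/1 - 4/5 = 1/5
  'b': [4/5 + 1/5*0/1, 4/5 + 1/5*1/5) = [4/5, 21/25) <- contains code 1001/1250
  'e': [4/5 + 1/5*1/5, 4/5 + 1/5*3/5) = [21/25, 23/25)
  'c': [4/5 + 1/5*3/5, 4/5 + 1/5*4/5) = [23/25, 24/25)
  'a': [4/5 + 1/5*4/5, 4/5 + 1/5*1/1) = [24/25, 1/1)
  emit 'b', narrow to [4/5, 21/25)
Step 3: interval [4/5, 21/25), width = 21/25 - 4/5 = 1/25
  'b': [4/5 + 1/25*0/1, 4/5 + 1/25*1/5) = [4/5, 101/125) <- contains code 1001/1250
  'e': [4/5 + 1/25*1/5, 4/5 + 1/25*3/5) = [101/125, 103/125)
  'c': [4/5 + 1/25*3/5, 4/5 + 1/25*4/5) = [103/125, 104/125)
  'a': [4/5 + 1/25*4/5, 4/5 + 1/25*1/1) = [104/125, 21/25)
  emit 'b', narrow to [4/5, 101/125)
Step 4: interval [4/5, 101/125), width = 101/125 - 4/5 = 1/125
  'b': [4/5 + 1/125*0/1, 4/5 + 1/125*1/5) = [4/5, 501/625) <- contains code 1001/1250
  'e': [4/5 + 1/125*1/5, 4/5 + 1/125*3/5) = [501/625, 503/625)
  'c': [4/5 + 1/125*3/5, 4/5 + 1/125*4/5) = [503/625, 504/625)
  'a': [4/5 + 1/125*4/5, 4/5 + 1/125*1/1) = [504/625, 101/125)
  emit 'b', narrow to [4/5, 501/625)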